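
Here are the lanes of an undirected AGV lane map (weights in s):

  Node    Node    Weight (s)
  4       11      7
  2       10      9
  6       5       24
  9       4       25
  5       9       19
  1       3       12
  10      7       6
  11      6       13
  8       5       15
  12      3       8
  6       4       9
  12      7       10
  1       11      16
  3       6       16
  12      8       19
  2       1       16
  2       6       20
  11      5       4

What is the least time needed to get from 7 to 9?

Candidate routes:
7 - 10 - 2 - 6 - 4 - 9: 6+9+20+9+25 = 69
7 - 12 - 3 - 6 - 4 - 9: 10+8+16+9+25 = 68
7 - 12 - 3 - 1 - 11 - 5 - 9: 10+8+12+16+4+19 = 69
7 - 12 - 8 - 5 - 9: 10+19+15+19 = 63
Cheapest is 7 - 12 - 8 - 5 - 9 at 63 s.

63 s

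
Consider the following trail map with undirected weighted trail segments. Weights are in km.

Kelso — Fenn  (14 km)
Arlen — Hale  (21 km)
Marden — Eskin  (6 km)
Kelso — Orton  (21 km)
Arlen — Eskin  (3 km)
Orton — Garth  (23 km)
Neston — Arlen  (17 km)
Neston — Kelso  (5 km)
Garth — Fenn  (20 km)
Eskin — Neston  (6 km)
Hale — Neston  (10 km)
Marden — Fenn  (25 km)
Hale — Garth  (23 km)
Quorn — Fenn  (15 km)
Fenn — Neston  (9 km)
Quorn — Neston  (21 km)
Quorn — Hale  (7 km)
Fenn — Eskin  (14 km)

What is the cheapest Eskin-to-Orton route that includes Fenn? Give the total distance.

Shortest Eskin→Fenn: Eskin–Fenn = 14
Best Fenn to Orton: Fenn–Kelso–Orton costing 35
Total via Fenn: 14 + 35 = 49 km.

49 km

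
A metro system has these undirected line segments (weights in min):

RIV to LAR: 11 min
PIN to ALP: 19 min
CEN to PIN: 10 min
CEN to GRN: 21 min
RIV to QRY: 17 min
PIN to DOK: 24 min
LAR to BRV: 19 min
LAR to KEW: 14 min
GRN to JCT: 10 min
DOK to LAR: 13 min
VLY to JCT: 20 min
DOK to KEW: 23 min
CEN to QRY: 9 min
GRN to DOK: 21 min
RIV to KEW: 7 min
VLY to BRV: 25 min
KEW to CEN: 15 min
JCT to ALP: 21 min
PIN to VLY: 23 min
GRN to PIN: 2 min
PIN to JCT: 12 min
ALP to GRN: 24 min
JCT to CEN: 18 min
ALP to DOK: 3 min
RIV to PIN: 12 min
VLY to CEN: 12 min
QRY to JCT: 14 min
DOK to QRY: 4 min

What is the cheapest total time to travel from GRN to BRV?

44 min

Shortest distances from GRN:
GRN: 0
PIN: 2  (via GRN)
JCT: 10  (via GRN)
CEN: 12  (via PIN)
RIV: 14  (via PIN)
QRY: 21  (via CEN)
KEW: 21  (via RIV)
DOK: 21  (via GRN)
ALP: 21  (via PIN)
VLY: 24  (via CEN)
LAR: 25  (via RIV)
BRV: 44  (via LAR)
Shortest route: GRN → PIN → RIV → LAR → BRV = 44 min.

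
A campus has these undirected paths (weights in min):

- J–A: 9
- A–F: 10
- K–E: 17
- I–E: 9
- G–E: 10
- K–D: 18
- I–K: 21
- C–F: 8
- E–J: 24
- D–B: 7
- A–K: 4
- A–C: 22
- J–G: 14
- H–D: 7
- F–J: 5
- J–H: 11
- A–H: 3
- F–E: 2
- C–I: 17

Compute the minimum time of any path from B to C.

35 min

Compare a few routes:
B - D - H - A - F - C: 7+7+3+10+8 = 35
B - D - H - A - C: 7+7+3+22 = 39
B - D - H - J - F - C: 7+7+11+5+8 = 38
B - D - H - A - J - F - C: 7+7+3+9+5+8 = 39
Cheapest is B - D - H - A - F - C at 35 min.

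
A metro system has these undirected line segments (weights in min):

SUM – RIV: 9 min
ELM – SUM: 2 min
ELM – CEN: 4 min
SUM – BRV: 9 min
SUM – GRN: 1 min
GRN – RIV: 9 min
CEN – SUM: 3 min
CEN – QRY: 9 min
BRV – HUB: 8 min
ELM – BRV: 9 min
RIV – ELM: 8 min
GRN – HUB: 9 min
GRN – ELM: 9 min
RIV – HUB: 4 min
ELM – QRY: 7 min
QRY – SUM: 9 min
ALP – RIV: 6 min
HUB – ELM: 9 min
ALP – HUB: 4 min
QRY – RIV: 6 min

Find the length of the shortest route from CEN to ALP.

17 min

Enumerating some paths:
CEN–SUM–RIV–ALP: 3+9+6 = 18
CEN–SUM–ELM–HUB–ALP: 3+2+9+4 = 18
CEN–ELM–HUB–ALP: 4+9+4 = 17
Cheapest is CEN–ELM–HUB–ALP at 17 min.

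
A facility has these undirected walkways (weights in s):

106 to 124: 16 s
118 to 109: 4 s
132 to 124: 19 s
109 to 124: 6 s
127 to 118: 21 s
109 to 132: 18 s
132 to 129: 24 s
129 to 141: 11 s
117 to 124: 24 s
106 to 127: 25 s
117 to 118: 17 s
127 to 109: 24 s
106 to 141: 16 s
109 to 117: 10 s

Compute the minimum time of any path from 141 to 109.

38 s

Candidate routes:
141–129–132–109: 11+24+18 = 53
141–106–124–109: 16+16+6 = 38
Cheapest is 141–106–124–109 at 38 s.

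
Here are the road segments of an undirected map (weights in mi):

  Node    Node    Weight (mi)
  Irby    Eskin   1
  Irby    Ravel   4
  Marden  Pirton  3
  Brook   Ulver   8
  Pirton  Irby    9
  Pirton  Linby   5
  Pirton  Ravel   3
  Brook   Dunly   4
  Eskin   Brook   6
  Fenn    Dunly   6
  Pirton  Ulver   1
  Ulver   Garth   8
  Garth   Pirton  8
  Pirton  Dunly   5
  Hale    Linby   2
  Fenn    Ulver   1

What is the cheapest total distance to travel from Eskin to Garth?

16 mi

Candidate routes:
Eskin–Irby–Ravel–Pirton–Garth: 1+4+3+8 = 16
Eskin–Irby–Ravel–Pirton–Ulver–Garth: 1+4+3+1+8 = 17
Cheapest is Eskin–Irby–Ravel–Pirton–Garth at 16 mi.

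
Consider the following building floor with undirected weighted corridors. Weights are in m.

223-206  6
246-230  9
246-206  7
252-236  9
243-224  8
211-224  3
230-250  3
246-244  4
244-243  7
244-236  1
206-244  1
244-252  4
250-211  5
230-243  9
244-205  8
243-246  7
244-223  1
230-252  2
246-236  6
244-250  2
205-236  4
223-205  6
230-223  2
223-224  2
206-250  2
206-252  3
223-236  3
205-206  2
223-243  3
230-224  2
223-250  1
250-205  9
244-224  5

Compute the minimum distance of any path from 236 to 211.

7 m

Running Dijkstra from 236:
236: 0
244: 1  (via 236)
206: 2  (via 244)
223: 2  (via 244)
250: 3  (via 244)
230: 4  (via 223)
205: 4  (via 236)
224: 4  (via 223)
243: 5  (via 223)
252: 5  (via 244)
246: 5  (via 244)
211: 7  (via 224)
Shortest route: 236 → 244 → 223 → 224 → 211 = 7 m.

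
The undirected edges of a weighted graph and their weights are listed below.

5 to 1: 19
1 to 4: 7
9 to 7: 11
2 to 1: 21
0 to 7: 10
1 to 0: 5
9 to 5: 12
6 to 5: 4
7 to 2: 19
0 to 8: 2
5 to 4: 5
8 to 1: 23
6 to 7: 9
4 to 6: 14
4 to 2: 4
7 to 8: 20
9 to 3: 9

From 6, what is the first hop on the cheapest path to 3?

5

Enumerating some paths:
6–7–9–3: 9+11+9 = 29
6–5–4–1–0–7–9–3: 4+5+7+5+10+11+9 = 51
6–5–9–3: 4+12+9 = 25
6–4–5–9–3: 14+5+12+9 = 40
The minimum is 25 via 6–5–9–3.
So from 6 the first move is to 5.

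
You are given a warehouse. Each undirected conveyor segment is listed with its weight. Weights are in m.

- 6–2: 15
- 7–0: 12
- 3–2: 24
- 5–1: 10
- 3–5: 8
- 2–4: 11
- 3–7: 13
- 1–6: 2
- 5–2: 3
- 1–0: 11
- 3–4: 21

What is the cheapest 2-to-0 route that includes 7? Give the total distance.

Shortest 2→7: 2–5–3–7 = 24
Best 7 to 0: 7–0 costing 12
Total via 7: 24 + 12 = 36 m.

36 m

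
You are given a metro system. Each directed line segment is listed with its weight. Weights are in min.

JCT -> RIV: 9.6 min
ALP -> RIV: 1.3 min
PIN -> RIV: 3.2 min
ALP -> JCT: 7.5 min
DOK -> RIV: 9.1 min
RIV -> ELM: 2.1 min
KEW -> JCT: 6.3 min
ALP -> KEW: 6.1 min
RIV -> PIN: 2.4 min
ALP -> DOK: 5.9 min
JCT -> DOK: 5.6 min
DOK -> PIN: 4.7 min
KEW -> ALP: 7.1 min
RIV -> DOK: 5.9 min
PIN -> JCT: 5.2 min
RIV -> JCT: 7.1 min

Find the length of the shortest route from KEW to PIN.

Running Dijkstra from KEW:
KEW: 0
JCT: 6.3  (via KEW)
ALP: 7.1  (via KEW)
RIV: 8.4  (via ALP)
ELM: 10.5  (via RIV)
PIN: 10.8  (via RIV)
Shortest route: KEW → ALP → RIV → PIN = 10.8 min.

10.8 min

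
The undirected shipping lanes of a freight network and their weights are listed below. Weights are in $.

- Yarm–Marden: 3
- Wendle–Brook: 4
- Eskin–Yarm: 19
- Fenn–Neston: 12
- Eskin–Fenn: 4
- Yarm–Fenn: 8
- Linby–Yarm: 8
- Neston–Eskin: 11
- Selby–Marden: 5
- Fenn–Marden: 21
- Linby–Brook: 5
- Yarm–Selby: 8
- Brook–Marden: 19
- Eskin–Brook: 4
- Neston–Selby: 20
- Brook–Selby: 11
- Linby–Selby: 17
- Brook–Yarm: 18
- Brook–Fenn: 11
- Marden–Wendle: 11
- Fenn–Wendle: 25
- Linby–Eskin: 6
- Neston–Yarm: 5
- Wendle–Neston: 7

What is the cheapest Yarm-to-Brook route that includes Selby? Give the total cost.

Best Yarm to Selby: Yarm → Selby costing 8
Shortest Selby→Brook: Selby → Brook = 11
Total via Selby: 8 + 11 = $19.

$19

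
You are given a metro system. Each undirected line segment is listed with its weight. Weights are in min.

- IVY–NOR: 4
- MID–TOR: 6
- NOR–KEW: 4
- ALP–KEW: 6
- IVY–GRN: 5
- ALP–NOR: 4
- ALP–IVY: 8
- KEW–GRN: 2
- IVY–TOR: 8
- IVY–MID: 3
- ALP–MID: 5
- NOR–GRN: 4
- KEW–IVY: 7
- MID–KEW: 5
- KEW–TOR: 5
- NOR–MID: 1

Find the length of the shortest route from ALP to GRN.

Shortest distances from ALP:
ALP: 0
NOR: 4  (via ALP)
MID: 5  (via ALP)
KEW: 6  (via ALP)
GRN: 8  (via NOR)
Shortest route: ALP → NOR → GRN = 8 min.

8 min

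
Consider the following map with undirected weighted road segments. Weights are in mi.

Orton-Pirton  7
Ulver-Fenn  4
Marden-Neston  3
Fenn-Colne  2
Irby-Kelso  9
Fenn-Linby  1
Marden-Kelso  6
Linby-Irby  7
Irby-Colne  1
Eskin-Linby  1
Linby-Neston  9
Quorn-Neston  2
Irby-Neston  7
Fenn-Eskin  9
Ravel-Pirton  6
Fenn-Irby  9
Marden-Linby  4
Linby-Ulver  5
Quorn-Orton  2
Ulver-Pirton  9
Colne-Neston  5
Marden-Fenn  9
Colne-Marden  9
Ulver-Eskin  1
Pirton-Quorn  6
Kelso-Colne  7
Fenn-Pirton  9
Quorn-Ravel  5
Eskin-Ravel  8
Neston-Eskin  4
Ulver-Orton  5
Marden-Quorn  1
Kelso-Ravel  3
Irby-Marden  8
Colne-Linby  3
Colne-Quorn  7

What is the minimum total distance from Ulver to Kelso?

12 mi

Settle nodes by increasing distance from Ulver:
Ulver: 0
Eskin: 1  (via Ulver)
Linby: 2  (via Eskin)
Fenn: 3  (via Linby)
Orton: 5  (via Ulver)
Neston: 5  (via Eskin)
Colne: 5  (via Linby)
Irby: 6  (via Colne)
Marden: 6  (via Linby)
Quorn: 7  (via Orton)
Pirton: 9  (via Ulver)
Ravel: 9  (via Eskin)
Kelso: 12  (via Colne)
Shortest route: Ulver → Eskin → Linby → Colne → Kelso = 12 mi.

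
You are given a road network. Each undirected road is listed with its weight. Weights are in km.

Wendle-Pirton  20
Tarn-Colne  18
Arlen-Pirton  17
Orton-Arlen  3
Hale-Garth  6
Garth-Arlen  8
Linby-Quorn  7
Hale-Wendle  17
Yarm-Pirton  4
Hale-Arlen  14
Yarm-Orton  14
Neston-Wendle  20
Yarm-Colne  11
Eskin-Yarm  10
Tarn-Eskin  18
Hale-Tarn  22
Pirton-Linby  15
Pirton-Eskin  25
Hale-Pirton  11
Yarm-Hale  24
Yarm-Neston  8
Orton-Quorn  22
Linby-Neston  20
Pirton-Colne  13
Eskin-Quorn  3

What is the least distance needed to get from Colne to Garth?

30 km

Settle nodes by increasing distance from Colne:
Colne: 0
Yarm: 11  (via Colne)
Pirton: 13  (via Colne)
Tarn: 18  (via Colne)
Neston: 19  (via Yarm)
Eskin: 21  (via Yarm)
Quorn: 24  (via Eskin)
Hale: 24  (via Pirton)
Orton: 25  (via Yarm)
Linby: 28  (via Pirton)
Arlen: 28  (via Orton)
Garth: 30  (via Hale)
Shortest route: Colne → Pirton → Hale → Garth = 30 km.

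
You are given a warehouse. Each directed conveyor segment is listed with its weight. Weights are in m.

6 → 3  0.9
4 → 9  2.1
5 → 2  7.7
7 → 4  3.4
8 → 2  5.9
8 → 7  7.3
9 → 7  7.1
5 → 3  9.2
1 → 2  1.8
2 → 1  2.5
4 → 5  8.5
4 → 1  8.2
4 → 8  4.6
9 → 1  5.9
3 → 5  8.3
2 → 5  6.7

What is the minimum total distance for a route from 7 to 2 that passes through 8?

13.9 m

Shortest 7→8: 7 → 4 → 8 = 8
Shortest 8→2: 8 → 2 = 5.9
Total via 8: 8 + 5.9 = 13.9 m.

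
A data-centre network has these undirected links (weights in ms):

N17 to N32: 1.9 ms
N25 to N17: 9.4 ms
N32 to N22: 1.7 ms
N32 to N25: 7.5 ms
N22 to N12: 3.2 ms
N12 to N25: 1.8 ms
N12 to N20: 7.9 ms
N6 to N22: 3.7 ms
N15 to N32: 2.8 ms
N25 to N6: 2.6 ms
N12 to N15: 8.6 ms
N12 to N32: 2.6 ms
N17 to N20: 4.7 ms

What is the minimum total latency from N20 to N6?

12 ms

Running Dijkstra from N20:
N20: 0
N17: 4.7  (via N20)
N32: 6.6  (via N17)
N12: 7.9  (via N20)
N22: 8.3  (via N32)
N15: 9.4  (via N32)
N25: 9.7  (via N12)
N6: 12  (via N22)
Shortest route: N20–N17–N32–N22–N6 = 12 ms.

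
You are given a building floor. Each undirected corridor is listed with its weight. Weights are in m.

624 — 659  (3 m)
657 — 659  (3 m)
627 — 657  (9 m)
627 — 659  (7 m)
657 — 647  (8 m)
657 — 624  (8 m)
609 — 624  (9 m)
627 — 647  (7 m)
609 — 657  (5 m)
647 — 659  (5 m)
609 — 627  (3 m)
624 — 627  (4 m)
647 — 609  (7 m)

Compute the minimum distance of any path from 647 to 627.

Running Dijkstra from 647:
647: 0
659: 5  (via 647)
627: 7  (via 647)
Shortest route: 647 → 627 = 7 m.

7 m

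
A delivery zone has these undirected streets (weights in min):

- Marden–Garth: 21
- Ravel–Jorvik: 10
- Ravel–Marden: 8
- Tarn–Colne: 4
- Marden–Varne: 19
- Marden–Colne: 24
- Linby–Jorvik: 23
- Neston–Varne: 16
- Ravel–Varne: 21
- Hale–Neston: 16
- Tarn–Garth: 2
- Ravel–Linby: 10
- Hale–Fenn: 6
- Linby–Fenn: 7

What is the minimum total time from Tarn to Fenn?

Compare a few routes:
Tarn - Garth - Marden - Ravel - Linby - Fenn: 2+21+8+10+7 = 48
Tarn - Colne - Marden - Ravel - Linby - Fenn: 4+24+8+10+7 = 53
Cheapest is Tarn - Garth - Marden - Ravel - Linby - Fenn at 48 min.

48 min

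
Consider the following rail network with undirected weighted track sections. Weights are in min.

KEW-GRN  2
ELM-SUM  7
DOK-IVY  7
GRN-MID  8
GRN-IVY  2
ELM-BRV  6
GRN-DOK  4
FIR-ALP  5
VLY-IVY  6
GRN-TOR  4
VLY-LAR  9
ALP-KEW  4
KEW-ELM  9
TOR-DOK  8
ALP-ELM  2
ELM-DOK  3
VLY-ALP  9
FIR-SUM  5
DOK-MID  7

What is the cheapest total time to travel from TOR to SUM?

18 min

Settle nodes by increasing distance from TOR:
TOR: 0
GRN: 4  (via TOR)
IVY: 6  (via GRN)
KEW: 6  (via GRN)
DOK: 8  (via TOR)
ALP: 10  (via KEW)
ELM: 11  (via DOK)
MID: 12  (via GRN)
VLY: 12  (via IVY)
FIR: 15  (via ALP)
BRV: 17  (via ELM)
SUM: 18  (via ELM)
Shortest route: TOR → DOK → ELM → SUM = 18 min.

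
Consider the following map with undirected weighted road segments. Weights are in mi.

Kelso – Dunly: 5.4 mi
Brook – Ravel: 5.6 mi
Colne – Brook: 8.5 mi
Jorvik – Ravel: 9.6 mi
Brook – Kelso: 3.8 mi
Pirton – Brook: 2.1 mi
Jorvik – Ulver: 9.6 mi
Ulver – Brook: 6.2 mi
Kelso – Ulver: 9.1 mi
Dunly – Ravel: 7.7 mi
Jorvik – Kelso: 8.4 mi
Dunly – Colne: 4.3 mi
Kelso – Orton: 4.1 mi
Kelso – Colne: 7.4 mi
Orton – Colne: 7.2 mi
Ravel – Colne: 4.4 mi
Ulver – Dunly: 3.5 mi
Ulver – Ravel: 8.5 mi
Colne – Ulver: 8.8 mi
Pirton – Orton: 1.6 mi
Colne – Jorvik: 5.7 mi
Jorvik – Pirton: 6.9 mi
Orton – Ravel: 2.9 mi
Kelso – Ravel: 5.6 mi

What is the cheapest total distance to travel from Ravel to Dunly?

Running Dijkstra from Ravel:
Ravel: 0
Orton: 2.9  (via Ravel)
Colne: 4.4  (via Ravel)
Pirton: 4.5  (via Orton)
Brook: 5.6  (via Ravel)
Kelso: 5.6  (via Ravel)
Dunly: 7.7  (via Ravel)
Shortest route: Ravel–Dunly = 7.7 mi.

7.7 mi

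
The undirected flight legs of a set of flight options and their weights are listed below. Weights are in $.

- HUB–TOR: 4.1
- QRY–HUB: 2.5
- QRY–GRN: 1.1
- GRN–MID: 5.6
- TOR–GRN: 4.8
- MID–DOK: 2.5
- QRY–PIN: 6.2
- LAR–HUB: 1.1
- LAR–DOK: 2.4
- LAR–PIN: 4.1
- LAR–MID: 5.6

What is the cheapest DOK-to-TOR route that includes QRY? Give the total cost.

Best DOK to QRY: DOK → LAR → HUB → QRY costing 6
Shortest QRY→TOR: QRY → GRN → TOR = 5.9
Total via QRY: 6 + 5.9 = $11.9.

$11.9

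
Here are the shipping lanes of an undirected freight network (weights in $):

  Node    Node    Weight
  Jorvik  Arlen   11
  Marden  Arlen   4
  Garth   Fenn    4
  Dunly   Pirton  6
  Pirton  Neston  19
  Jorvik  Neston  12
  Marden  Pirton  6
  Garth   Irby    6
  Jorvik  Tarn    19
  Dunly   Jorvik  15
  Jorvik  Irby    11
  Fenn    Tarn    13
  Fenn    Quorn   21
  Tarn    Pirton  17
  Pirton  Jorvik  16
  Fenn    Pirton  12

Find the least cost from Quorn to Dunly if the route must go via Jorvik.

$57

Best Quorn to Jorvik: Quorn–Fenn–Garth–Irby–Jorvik costing 42
Best Jorvik to Dunly: Jorvik–Dunly costing 15
Total via Jorvik: 42 + 15 = $57.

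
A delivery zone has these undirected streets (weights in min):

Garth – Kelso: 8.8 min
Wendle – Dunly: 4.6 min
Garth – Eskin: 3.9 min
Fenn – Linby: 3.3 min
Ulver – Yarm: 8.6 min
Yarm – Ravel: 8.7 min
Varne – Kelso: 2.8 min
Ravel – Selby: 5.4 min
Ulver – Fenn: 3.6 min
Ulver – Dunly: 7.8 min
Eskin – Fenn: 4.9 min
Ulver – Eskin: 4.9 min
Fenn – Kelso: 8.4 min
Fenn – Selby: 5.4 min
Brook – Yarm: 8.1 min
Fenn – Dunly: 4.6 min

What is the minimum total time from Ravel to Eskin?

15.7 min

Settle nodes by increasing distance from Ravel:
Ravel: 0
Selby: 5.4  (via Ravel)
Yarm: 8.7  (via Ravel)
Fenn: 10.8  (via Selby)
Linby: 14.1  (via Fenn)
Ulver: 14.4  (via Fenn)
Dunly: 15.4  (via Fenn)
Eskin: 15.7  (via Fenn)
Shortest route: Ravel → Selby → Fenn → Eskin = 15.7 min.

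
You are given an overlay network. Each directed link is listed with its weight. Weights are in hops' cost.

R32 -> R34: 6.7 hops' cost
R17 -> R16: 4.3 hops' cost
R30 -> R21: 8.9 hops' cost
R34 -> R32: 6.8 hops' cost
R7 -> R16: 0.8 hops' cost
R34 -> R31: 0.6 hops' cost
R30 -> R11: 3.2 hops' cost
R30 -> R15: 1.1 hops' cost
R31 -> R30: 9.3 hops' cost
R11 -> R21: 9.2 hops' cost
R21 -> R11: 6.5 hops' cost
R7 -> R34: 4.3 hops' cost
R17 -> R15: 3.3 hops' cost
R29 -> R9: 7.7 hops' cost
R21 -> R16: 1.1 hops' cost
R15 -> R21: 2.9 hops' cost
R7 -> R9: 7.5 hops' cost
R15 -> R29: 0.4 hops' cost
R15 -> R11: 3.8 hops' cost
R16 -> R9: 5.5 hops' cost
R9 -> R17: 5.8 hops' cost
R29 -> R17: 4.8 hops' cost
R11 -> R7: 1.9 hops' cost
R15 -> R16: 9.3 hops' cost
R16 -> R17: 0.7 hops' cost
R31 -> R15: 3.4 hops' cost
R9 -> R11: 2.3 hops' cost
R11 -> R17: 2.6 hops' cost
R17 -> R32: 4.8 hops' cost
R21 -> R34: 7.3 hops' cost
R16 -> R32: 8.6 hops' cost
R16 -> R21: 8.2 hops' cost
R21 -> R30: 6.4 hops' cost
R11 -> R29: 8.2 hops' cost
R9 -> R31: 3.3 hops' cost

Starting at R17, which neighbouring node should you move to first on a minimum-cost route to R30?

R15

Compare a few routes:
R17–R15–R21–R30: 3.3+2.9+6.4 = 12.6
R17–R16–R21–R30: 4.3+8.2+6.4 = 18.9
The minimum is 12.6 hops' cost via R17–R15–R21–R30.
So from R17 the first move is to R15.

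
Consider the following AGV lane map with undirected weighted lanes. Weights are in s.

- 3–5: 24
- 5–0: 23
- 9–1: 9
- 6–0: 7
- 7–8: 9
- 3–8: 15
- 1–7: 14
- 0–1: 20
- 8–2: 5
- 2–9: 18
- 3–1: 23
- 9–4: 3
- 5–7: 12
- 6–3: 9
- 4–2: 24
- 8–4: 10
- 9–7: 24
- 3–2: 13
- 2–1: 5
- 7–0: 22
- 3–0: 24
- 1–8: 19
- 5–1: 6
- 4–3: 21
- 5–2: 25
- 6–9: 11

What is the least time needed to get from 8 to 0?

30 s

Running Dijkstra from 8:
8: 0
2: 5  (via 8)
7: 9  (via 8)
1: 10  (via 2)
4: 10  (via 8)
9: 13  (via 4)
3: 15  (via 8)
5: 16  (via 1)
6: 24  (via 9)
0: 30  (via 1)
Shortest route: 8 → 2 → 1 → 0 = 30 s.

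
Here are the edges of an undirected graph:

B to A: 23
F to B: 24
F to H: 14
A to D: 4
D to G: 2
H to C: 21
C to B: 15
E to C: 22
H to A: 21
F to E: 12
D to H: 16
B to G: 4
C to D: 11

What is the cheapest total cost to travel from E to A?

37

Running Dijkstra from E:
E: 0
F: 12  (via E)
C: 22  (via E)
H: 26  (via F)
D: 33  (via C)
G: 35  (via D)
B: 36  (via F)
A: 37  (via D)
Shortest route: E → C → D → A = 37.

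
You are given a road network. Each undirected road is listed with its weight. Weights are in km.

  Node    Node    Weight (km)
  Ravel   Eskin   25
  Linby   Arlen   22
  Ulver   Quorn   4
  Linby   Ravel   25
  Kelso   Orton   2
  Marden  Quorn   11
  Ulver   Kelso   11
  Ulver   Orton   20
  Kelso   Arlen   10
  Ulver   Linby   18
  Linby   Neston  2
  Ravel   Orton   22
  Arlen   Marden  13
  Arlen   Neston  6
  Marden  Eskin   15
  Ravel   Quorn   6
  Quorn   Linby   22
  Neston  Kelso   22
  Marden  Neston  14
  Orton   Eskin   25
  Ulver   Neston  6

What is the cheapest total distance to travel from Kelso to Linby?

Shortest distances from Kelso:
Kelso: 0
Orton: 2  (via Kelso)
Arlen: 10  (via Kelso)
Ulver: 11  (via Kelso)
Quorn: 15  (via Ulver)
Neston: 16  (via Arlen)
Linby: 18  (via Neston)
Shortest route: Kelso → Arlen → Neston → Linby = 18 km.

18 km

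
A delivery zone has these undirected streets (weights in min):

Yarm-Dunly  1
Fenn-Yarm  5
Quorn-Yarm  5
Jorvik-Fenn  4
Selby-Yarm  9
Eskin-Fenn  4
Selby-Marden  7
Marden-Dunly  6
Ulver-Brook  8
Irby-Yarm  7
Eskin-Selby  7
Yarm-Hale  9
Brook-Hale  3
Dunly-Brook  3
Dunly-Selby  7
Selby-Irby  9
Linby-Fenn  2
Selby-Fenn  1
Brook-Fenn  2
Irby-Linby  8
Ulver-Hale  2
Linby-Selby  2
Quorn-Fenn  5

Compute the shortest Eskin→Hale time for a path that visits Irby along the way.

28 min

Shortest Eskin→Irby: Eskin–Fenn–Selby–Irby = 14
Shortest Irby→Hale: Irby–Yarm–Dunly–Brook–Hale = 14
Total via Irby: 14 + 14 = 28 min.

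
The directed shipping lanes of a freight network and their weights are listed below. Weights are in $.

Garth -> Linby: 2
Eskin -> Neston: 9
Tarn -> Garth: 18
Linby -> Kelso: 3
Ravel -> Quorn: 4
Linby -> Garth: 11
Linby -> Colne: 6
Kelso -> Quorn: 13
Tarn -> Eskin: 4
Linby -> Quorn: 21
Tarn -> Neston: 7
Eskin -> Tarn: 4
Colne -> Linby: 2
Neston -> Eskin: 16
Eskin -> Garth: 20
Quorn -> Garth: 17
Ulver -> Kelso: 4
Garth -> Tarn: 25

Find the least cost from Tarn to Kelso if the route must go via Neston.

$48

Best Tarn to Neston: Tarn–Neston costing 7
Shortest Neston→Kelso: Neston–Eskin–Garth–Linby–Kelso = 41
Total via Neston: 7 + 41 = $48.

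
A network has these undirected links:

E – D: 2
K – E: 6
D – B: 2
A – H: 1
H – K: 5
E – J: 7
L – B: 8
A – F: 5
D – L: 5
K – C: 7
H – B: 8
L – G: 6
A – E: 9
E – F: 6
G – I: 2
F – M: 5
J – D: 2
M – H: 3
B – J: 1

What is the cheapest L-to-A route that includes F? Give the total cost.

Best L to F: L → D → E → F costing 13
Best F to A: F → A costing 5
Total via F: 13 + 5 = 18.

18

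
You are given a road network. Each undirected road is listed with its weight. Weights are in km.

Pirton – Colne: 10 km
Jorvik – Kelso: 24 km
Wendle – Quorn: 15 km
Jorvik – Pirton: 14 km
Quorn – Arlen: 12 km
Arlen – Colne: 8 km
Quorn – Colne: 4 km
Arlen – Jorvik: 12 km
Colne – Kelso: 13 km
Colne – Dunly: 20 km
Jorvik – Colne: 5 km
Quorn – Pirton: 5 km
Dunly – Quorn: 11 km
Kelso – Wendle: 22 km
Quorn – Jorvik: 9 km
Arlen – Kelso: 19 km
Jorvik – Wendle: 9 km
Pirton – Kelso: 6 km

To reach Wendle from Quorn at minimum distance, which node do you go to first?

Compare a few routes:
Quorn → Colne → Jorvik → Wendle: 4+5+9 = 18
Quorn → Wendle: 15 = 15
Cheapest is Quorn → Wendle at 15 km.
So from Quorn the first move is to Wendle.

Wendle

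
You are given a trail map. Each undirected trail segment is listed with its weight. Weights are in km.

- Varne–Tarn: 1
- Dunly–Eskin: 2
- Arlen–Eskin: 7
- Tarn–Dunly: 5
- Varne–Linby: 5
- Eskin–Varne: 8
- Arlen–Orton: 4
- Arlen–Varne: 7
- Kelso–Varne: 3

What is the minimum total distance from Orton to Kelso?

Compare a few routes:
Orton–Arlen–Eskin–Dunly–Tarn–Varne–Kelso: 4+7+2+5+1+3 = 22
Orton–Arlen–Varne–Kelso: 4+7+3 = 14
The minimum is 14 km via Orton–Arlen–Varne–Kelso.

14 km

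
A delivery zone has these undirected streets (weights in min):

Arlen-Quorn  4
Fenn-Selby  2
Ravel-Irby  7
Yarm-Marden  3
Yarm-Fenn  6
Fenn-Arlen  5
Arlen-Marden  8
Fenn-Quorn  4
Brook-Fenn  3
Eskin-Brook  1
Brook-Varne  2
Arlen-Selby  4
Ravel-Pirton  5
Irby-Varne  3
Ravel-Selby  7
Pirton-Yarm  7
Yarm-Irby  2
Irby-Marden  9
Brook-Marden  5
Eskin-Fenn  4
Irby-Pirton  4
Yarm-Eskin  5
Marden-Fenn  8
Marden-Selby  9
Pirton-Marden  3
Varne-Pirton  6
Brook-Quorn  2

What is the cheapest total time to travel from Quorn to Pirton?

Shortest distances from Quorn:
Quorn: 0
Brook: 2  (via Quorn)
Eskin: 3  (via Brook)
Varne: 4  (via Brook)
Arlen: 4  (via Quorn)
Fenn: 4  (via Quorn)
Selby: 6  (via Fenn)
Irby: 7  (via Varne)
Marden: 7  (via Brook)
Yarm: 8  (via Eskin)
Pirton: 10  (via Varne)
Shortest route: Quorn → Brook → Varne → Pirton = 10 min.

10 min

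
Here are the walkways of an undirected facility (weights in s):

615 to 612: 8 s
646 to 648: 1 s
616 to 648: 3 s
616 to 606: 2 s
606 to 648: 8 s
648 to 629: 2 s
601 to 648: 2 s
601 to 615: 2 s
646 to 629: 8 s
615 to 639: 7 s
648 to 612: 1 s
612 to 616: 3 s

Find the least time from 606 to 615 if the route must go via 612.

10 s

Shortest 606→612: 606–616–612 = 5
Shortest 612→615: 612–648–601–615 = 5
Total via 612: 5 + 5 = 10 s.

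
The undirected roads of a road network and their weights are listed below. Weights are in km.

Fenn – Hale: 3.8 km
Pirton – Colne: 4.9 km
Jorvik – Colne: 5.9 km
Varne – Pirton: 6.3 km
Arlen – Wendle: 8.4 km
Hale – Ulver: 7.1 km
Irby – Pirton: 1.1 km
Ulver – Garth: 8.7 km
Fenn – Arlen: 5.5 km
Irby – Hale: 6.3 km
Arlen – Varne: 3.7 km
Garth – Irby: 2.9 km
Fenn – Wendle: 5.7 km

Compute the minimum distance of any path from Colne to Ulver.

17.6 km

Running Dijkstra from Colne:
Colne: 0
Pirton: 4.9  (via Colne)
Jorvik: 5.9  (via Colne)
Irby: 6  (via Pirton)
Garth: 8.9  (via Irby)
Varne: 11.2  (via Pirton)
Hale: 12.3  (via Irby)
Arlen: 14.9  (via Varne)
Fenn: 16.1  (via Hale)
Ulver: 17.6  (via Garth)
Shortest route: Colne–Pirton–Irby–Garth–Ulver = 17.6 km.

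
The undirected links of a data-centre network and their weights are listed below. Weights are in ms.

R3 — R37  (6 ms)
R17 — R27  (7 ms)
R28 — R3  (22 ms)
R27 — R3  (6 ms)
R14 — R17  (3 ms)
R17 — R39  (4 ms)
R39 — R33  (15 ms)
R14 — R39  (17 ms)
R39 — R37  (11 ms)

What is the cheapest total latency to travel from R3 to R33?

Running Dijkstra from R3:
R3: 0
R37: 6  (via R3)
R27: 6  (via R3)
R17: 13  (via R27)
R14: 16  (via R17)
R39: 17  (via R37)
R28: 22  (via R3)
R33: 32  (via R39)
Shortest route: R3–R37–R39–R33 = 32 ms.

32 ms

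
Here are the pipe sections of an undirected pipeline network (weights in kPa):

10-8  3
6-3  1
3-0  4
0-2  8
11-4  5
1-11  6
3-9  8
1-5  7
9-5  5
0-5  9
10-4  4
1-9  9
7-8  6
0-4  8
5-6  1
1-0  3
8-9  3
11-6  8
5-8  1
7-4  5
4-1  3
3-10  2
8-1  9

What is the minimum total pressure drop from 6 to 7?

Enumerating some paths:
6 → 3 → 10 → 8 → 7: 1+2+3+6 = 12
6 → 5 → 8 → 7: 1+1+6 = 8
6 → 3 → 10 → 4 → 7: 1+2+4+5 = 12
Cheapest is 6 → 5 → 8 → 7 at 8 kPa.

8 kPa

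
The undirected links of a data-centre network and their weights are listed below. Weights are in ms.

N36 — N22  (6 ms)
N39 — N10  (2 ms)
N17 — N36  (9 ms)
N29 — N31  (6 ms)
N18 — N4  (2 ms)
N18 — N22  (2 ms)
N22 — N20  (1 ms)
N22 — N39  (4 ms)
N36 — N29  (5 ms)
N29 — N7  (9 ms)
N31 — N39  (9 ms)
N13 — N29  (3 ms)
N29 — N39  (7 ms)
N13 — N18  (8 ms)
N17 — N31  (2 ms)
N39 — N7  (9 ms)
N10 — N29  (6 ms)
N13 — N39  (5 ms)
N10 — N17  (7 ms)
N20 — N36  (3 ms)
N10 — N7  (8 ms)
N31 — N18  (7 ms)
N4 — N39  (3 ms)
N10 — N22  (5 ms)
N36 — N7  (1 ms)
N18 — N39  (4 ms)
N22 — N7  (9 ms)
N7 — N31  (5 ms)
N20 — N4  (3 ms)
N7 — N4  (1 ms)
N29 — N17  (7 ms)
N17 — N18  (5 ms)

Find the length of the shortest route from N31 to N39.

Candidate routes:
N31–N39: 9 = 9
N31–N17–N10–N39: 2+7+2 = 11
Cheapest is N31–N39 at 9 ms.

9 ms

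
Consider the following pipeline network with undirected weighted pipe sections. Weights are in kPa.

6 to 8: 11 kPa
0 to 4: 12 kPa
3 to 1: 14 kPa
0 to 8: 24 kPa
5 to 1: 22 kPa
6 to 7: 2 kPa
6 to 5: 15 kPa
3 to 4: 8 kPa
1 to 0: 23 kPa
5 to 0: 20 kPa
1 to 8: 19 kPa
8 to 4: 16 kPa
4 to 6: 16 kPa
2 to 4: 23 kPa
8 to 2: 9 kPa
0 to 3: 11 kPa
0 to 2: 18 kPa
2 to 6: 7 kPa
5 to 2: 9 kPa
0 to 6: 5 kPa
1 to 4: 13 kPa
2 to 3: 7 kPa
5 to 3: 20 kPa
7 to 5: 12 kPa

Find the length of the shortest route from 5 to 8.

18 kPa

Enumerating some paths:
5–7–6–8: 12+2+11 = 25
5–2–8: 9+9 = 18
5–6–8: 15+11 = 26
The minimum is 18 kPa via 5–2–8.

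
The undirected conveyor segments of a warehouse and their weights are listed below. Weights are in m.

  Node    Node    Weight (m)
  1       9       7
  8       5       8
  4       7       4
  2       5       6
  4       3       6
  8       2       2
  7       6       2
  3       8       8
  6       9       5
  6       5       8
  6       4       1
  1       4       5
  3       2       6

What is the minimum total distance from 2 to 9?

Shortest distances from 2:
2: 0
8: 2  (via 2)
3: 6  (via 2)
5: 6  (via 2)
4: 12  (via 3)
6: 13  (via 4)
7: 15  (via 6)
1: 17  (via 4)
9: 18  (via 6)
Shortest route: 2 → 3 → 4 → 6 → 9 = 18 m.

18 m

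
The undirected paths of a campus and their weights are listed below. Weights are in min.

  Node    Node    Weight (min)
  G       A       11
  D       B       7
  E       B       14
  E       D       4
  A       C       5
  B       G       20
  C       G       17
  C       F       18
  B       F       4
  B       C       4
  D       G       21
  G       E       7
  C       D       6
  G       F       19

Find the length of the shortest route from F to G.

19 min

Candidate routes:
F–B–D–E–G: 4+7+4+7 = 22
F–G: 19 = 19
The minimum is 19 min via F–G.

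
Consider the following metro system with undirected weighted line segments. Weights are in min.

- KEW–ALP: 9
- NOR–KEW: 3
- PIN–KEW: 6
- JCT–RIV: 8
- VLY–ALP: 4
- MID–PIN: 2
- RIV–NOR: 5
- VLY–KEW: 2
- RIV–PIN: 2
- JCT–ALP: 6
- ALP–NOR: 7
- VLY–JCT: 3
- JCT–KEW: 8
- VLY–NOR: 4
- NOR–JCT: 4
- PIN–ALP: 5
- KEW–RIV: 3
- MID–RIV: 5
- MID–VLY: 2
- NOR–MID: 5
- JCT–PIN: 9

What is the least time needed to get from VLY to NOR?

Shortest distances from VLY:
VLY: 0
MID: 2  (via VLY)
KEW: 2  (via VLY)
JCT: 3  (via VLY)
ALP: 4  (via VLY)
NOR: 4  (via VLY)
Shortest route: VLY–NOR = 4 min.

4 min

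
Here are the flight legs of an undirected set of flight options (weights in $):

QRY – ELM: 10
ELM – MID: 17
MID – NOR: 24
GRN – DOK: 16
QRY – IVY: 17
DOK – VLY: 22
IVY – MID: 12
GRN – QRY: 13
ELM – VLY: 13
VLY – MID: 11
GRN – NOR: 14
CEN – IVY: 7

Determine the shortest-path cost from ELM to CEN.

Compare a few routes:
ELM → MID → IVY → CEN: 17+12+7 = 36
ELM → VLY → MID → IVY → CEN: 13+11+12+7 = 43
ELM → QRY → GRN → NOR → MID → IVY → CEN: 10+13+14+24+12+7 = 80
ELM → QRY → IVY → CEN: 10+17+7 = 34
The minimum is $34 via ELM → QRY → IVY → CEN.

$34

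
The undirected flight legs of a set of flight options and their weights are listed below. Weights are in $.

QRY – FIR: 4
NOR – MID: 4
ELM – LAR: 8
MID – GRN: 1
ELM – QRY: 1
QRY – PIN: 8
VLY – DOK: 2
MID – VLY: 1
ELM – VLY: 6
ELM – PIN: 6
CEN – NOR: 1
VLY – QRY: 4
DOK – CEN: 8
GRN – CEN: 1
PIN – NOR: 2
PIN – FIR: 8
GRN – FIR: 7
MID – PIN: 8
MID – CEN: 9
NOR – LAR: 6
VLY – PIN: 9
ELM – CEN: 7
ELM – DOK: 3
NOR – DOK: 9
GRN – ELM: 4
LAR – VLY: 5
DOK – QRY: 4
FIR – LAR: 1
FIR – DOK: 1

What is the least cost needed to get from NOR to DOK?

Settle nodes by increasing distance from NOR:
NOR: 0
CEN: 1  (via NOR)
PIN: 2  (via NOR)
GRN: 2  (via CEN)
MID: 3  (via GRN)
VLY: 4  (via MID)
LAR: 6  (via NOR)
DOK: 6  (via VLY)
Shortest route: NOR → CEN → GRN → MID → VLY → DOK = $6.

$6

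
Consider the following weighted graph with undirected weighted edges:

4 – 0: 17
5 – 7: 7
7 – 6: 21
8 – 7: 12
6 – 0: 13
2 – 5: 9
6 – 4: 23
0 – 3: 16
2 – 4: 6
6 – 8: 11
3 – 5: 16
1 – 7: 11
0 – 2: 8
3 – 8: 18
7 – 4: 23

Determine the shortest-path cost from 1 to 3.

Running Dijkstra from 1:
1: 0
7: 11  (via 1)
5: 18  (via 7)
8: 23  (via 7)
2: 27  (via 5)
6: 32  (via 7)
4: 33  (via 2)
3: 34  (via 5)
Shortest route: 1 → 7 → 5 → 3 = 34.

34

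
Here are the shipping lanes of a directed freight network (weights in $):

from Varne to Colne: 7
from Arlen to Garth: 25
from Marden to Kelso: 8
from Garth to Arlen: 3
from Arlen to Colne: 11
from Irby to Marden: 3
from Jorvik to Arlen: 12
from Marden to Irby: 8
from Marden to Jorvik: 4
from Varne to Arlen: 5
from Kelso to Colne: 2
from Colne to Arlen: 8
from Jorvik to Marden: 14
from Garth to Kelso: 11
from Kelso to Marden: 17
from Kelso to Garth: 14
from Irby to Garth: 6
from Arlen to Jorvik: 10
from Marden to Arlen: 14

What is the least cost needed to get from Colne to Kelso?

Settle nodes by increasing distance from Colne:
Colne: 0
Arlen: 8  (via Colne)
Jorvik: 18  (via Arlen)
Marden: 32  (via Jorvik)
Garth: 33  (via Arlen)
Irby: 40  (via Marden)
Kelso: 40  (via Marden)
Shortest route: Colne–Arlen–Jorvik–Marden–Kelso = $40.

$40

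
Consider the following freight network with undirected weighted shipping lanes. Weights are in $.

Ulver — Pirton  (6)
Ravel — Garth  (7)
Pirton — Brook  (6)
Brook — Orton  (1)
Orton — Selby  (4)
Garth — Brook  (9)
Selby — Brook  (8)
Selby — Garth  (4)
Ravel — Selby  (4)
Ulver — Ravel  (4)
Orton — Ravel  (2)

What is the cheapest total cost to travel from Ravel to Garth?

Compare a few routes:
Ravel–Orton–Selby–Garth: 2+4+4 = 10
Ravel–Garth: 7 = 7
Ravel–Selby–Garth: 4+4 = 8
The minimum is $7 via Ravel–Garth.

$7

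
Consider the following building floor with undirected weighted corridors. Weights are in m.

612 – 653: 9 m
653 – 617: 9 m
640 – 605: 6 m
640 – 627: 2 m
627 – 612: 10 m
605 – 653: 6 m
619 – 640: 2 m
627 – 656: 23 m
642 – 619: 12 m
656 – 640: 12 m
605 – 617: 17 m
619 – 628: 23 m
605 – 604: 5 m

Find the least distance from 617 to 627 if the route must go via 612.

28 m

Shortest 617→612: 617–653–612 = 18
Shortest 612→627: 612–627 = 10
Total via 612: 18 + 10 = 28 m.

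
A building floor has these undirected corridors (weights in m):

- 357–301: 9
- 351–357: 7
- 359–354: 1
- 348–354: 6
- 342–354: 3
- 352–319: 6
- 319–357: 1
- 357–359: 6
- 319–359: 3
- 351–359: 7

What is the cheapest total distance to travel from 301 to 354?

14 m

Shortest distances from 301:
301: 0
357: 9  (via 301)
319: 10  (via 357)
359: 13  (via 319)
354: 14  (via 359)
Shortest route: 301 → 357 → 319 → 359 → 354 = 14 m.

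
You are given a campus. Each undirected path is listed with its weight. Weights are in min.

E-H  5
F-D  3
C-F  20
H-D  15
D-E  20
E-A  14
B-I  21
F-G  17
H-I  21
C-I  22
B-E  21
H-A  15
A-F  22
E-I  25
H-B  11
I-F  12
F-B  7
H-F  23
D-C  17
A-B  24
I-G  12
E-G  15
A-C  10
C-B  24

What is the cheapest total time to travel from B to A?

Candidate routes:
B - A: 24 = 24
B - H - A: 11+15 = 26
Cheapest is B - A at 24 min.

24 min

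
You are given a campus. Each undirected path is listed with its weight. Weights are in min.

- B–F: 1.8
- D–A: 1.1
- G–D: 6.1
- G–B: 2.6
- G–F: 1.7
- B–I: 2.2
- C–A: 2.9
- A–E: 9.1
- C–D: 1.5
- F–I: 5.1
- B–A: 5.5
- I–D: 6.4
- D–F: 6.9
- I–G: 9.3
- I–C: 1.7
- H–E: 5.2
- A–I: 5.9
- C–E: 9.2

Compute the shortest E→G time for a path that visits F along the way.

16.6 min

Shortest E→F: E–C–I–B–F = 14.9
Best F to G: F–G costing 1.7
Total via F: 14.9 + 1.7 = 16.6 min.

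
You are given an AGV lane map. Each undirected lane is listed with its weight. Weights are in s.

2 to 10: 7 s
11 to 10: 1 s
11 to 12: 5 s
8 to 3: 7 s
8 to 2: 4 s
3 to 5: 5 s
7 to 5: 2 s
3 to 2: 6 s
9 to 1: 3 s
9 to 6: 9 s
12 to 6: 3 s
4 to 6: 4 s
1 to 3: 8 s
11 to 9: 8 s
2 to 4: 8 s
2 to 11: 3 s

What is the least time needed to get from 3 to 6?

Running Dijkstra from 3:
3: 0
5: 5  (via 3)
2: 6  (via 3)
7: 7  (via 5)
8: 7  (via 3)
1: 8  (via 3)
11: 9  (via 2)
10: 10  (via 11)
9: 11  (via 1)
4: 14  (via 2)
12: 14  (via 11)
6: 17  (via 12)
Shortest route: 3 → 2 → 11 → 12 → 6 = 17 s.

17 s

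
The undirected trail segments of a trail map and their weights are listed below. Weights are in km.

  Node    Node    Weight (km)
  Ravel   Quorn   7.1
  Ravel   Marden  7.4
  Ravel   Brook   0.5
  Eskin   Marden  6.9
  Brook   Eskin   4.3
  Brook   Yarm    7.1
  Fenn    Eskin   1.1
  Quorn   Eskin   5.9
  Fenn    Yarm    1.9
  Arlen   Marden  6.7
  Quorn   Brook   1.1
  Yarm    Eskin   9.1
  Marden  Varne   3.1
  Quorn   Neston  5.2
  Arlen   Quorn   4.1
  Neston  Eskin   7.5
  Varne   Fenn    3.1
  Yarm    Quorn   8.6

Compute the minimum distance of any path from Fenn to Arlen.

10.6 km

Candidate routes:
Fenn → Eskin → Quorn → Arlen: 1.1+5.9+4.1 = 11.1
Fenn → Eskin → Brook → Quorn → Arlen: 1.1+4.3+1.1+4.1 = 10.6
Fenn → Varne → Marden → Arlen: 3.1+3.1+6.7 = 12.9
Cheapest is Fenn → Eskin → Brook → Quorn → Arlen at 10.6 km.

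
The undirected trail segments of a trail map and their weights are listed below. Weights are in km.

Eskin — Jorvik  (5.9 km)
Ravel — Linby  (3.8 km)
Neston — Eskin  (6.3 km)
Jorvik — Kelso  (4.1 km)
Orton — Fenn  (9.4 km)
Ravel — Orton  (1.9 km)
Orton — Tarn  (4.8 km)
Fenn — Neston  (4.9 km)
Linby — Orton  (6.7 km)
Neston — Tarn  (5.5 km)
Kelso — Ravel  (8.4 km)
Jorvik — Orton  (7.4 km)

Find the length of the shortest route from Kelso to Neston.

16.3 km

Candidate routes:
Kelso - Ravel - Orton - Tarn - Neston: 8.4+1.9+4.8+5.5 = 20.6
Kelso - Jorvik - Eskin - Neston: 4.1+5.9+6.3 = 16.3
Cheapest is Kelso - Jorvik - Eskin - Neston at 16.3 km.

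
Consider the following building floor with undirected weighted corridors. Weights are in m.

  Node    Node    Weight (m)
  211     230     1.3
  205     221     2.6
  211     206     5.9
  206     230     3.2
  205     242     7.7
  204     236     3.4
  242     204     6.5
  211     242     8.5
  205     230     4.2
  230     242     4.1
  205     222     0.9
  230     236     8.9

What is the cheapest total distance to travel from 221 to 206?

10 m

Compare a few routes:
221 - 205 - 242 - 230 - 206: 2.6+7.7+4.1+3.2 = 17.6
221 - 205 - 230 - 206: 2.6+4.2+3.2 = 10
221 - 205 - 242 - 230 - 211 - 206: 2.6+7.7+4.1+1.3+5.9 = 21.6
221 - 205 - 230 - 211 - 206: 2.6+4.2+1.3+5.9 = 14
Cheapest is 221 - 205 - 230 - 206 at 10 m.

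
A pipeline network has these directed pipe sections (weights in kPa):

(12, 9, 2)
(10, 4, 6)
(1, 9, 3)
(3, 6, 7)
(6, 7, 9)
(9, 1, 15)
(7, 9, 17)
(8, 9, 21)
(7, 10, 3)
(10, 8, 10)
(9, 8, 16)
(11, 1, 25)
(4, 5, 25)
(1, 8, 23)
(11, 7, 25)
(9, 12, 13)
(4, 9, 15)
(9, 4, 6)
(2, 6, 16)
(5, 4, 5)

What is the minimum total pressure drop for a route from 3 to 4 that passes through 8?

Best 3 to 8: 3–6–7–10–8 costing 29
Best 8 to 4: 8–9–4 costing 27
Total via 8: 29 + 27 = 56 kPa.

56 kPa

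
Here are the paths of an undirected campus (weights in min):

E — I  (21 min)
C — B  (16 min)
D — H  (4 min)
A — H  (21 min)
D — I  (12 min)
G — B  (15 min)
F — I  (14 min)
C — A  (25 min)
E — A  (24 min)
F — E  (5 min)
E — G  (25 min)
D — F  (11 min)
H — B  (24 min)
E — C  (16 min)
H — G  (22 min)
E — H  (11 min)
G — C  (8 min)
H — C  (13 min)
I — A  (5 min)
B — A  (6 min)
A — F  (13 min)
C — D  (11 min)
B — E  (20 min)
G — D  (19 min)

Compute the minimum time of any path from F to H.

15 min

Shortest distances from F:
F: 0
E: 5  (via F)
D: 11  (via F)
A: 13  (via F)
I: 14  (via F)
H: 15  (via D)
Shortest route: F–D–H = 15 min.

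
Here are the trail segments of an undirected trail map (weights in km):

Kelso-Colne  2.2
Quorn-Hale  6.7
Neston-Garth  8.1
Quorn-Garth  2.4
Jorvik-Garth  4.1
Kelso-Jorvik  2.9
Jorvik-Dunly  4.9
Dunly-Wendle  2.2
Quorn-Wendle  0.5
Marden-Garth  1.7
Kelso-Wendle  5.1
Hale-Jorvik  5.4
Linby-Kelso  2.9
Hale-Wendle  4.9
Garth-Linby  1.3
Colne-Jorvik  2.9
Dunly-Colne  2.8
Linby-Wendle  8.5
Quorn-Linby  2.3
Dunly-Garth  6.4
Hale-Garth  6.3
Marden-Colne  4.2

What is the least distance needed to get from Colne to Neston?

14 km

Running Dijkstra from Colne:
Colne: 0
Kelso: 2.2  (via Colne)
Dunly: 2.8  (via Colne)
Jorvik: 2.9  (via Colne)
Marden: 4.2  (via Colne)
Wendle: 5  (via Dunly)
Linby: 5.1  (via Kelso)
Quorn: 5.5  (via Wendle)
Garth: 5.9  (via Marden)
Hale: 8.3  (via Jorvik)
Neston: 14  (via Garth)
Shortest route: Colne–Marden–Garth–Neston = 14 km.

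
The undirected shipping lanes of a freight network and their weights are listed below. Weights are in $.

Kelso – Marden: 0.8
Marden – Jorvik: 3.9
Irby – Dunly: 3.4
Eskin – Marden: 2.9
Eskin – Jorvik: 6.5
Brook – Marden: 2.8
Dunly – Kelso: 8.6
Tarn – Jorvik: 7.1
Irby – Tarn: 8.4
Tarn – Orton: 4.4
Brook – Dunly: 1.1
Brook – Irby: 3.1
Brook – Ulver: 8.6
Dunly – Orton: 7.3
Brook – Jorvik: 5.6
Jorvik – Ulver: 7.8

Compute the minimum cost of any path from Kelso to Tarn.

Running Dijkstra from Kelso:
Kelso: 0
Marden: 0.8  (via Kelso)
Brook: 3.6  (via Marden)
Eskin: 3.7  (via Marden)
Jorvik: 4.7  (via Marden)
Dunly: 4.7  (via Brook)
Irby: 6.7  (via Brook)
Tarn: 11.8  (via Jorvik)
Shortest route: Kelso–Marden–Jorvik–Tarn = $11.8.

$11.8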